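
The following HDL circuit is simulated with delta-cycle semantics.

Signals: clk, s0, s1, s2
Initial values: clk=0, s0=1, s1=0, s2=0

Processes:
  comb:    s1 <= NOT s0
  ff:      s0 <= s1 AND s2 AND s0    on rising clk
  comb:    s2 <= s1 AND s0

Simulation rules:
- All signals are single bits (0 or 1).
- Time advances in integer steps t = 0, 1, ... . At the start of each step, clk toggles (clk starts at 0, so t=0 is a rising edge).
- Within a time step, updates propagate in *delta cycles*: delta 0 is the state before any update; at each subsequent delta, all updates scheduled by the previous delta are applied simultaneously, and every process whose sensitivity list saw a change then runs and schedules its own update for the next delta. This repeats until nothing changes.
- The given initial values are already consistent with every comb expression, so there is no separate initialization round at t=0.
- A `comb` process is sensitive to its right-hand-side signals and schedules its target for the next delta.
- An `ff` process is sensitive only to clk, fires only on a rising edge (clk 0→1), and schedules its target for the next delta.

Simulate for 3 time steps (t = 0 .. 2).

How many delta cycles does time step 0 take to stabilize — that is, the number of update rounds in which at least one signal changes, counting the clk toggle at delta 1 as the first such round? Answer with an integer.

3

t=0 Δ0: s1=0 s2=0 clk=0 s0=1
  Δ1: clk:0→1
  Δ2: s0:1→0
  Δ3: s1:0→1
  (3Δ to stable)
t=1 Δ0: s1=1 s2=0 clk=1 s0=0
  Δ1: clk:1→0
  (1Δ to stable)
t=2 Δ0: s1=1 s2=0 clk=0 s0=0
  Δ1: clk:0→1
  (1Δ to stable)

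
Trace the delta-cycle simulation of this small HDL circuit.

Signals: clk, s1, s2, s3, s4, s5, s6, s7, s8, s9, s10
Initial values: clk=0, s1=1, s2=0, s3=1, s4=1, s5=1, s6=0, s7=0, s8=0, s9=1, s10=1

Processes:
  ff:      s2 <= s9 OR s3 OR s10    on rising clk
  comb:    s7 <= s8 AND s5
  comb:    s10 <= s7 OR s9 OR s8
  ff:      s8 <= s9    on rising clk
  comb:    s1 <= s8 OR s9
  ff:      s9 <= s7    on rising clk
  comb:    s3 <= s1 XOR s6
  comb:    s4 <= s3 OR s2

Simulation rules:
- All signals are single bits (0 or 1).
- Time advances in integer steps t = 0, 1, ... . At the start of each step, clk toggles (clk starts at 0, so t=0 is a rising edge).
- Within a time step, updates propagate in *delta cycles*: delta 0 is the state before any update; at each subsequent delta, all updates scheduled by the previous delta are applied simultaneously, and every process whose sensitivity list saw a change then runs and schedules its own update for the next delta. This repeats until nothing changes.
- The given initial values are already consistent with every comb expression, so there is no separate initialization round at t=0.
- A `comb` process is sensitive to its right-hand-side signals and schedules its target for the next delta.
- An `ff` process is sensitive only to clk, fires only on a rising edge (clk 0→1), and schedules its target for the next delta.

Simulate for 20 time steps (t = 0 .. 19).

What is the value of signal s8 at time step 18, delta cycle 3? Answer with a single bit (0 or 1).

t0.Δ0 s5=1 s9=1 clk=0 s3=1 s6=0 s7=0 s10=1 s8=0 s1=1 s4=1 s2=0
t0.Δ1 s5=1 s9=1 clk=1 s3=1 s6=0 s7=0 s10=1 s8=0 s1=1 s4=1 s2=0
t0.Δ2 s5=1 s9=0 clk=1 s3=1 s6=0 s7=0 s10=1 s8=1 s1=1 s4=1 s2=1
t0.Δ3 s5=1 s9=0 clk=1 s3=1 s6=0 s7=1 s10=1 s8=1 s1=1 s4=1 s2=1
t1.Δ0 s5=1 s9=0 clk=1 s3=1 s6=0 s7=1 s10=1 s8=1 s1=1 s4=1 s2=1
t1.Δ1 s5=1 s9=0 clk=0 s3=1 s6=0 s7=1 s10=1 s8=1 s1=1 s4=1 s2=1
t2.Δ0 s5=1 s9=0 clk=0 s3=1 s6=0 s7=1 s10=1 s8=1 s1=1 s4=1 s2=1
t2.Δ1 s5=1 s9=0 clk=1 s3=1 s6=0 s7=1 s10=1 s8=1 s1=1 s4=1 s2=1
t2.Δ2 s5=1 s9=1 clk=1 s3=1 s6=0 s7=1 s10=1 s8=0 s1=1 s4=1 s2=1
t2.Δ3 s5=1 s9=1 clk=1 s3=1 s6=0 s7=0 s10=1 s8=0 s1=1 s4=1 s2=1
t3.Δ0 s5=1 s9=1 clk=1 s3=1 s6=0 s7=0 s10=1 s8=0 s1=1 s4=1 s2=1
t3.Δ1 s5=1 s9=1 clk=0 s3=1 s6=0 s7=0 s10=1 s8=0 s1=1 s4=1 s2=1
t4.Δ0 s5=1 s9=1 clk=0 s3=1 s6=0 s7=0 s10=1 s8=0 s1=1 s4=1 s2=1
t4.Δ1 s5=1 s9=1 clk=1 s3=1 s6=0 s7=0 s10=1 s8=0 s1=1 s4=1 s2=1
t4.Δ2 s5=1 s9=0 clk=1 s3=1 s6=0 s7=0 s10=1 s8=1 s1=1 s4=1 s2=1
t4.Δ3 s5=1 s9=0 clk=1 s3=1 s6=0 s7=1 s10=1 s8=1 s1=1 s4=1 s2=1
t5.Δ0 s5=1 s9=0 clk=1 s3=1 s6=0 s7=1 s10=1 s8=1 s1=1 s4=1 s2=1
t5.Δ1 s5=1 s9=0 clk=0 s3=1 s6=0 s7=1 s10=1 s8=1 s1=1 s4=1 s2=1
t6.Δ0 s5=1 s9=0 clk=0 s3=1 s6=0 s7=1 s10=1 s8=1 s1=1 s4=1 s2=1
t6.Δ1 s5=1 s9=0 clk=1 s3=1 s6=0 s7=1 s10=1 s8=1 s1=1 s4=1 s2=1
t6.Δ2 s5=1 s9=1 clk=1 s3=1 s6=0 s7=1 s10=1 s8=0 s1=1 s4=1 s2=1
t6.Δ3 s5=1 s9=1 clk=1 s3=1 s6=0 s7=0 s10=1 s8=0 s1=1 s4=1 s2=1
t7.Δ0 s5=1 s9=1 clk=1 s3=1 s6=0 s7=0 s10=1 s8=0 s1=1 s4=1 s2=1
t7.Δ1 s5=1 s9=1 clk=0 s3=1 s6=0 s7=0 s10=1 s8=0 s1=1 s4=1 s2=1
t8.Δ0 s5=1 s9=1 clk=0 s3=1 s6=0 s7=0 s10=1 s8=0 s1=1 s4=1 s2=1
t8.Δ1 s5=1 s9=1 clk=1 s3=1 s6=0 s7=0 s10=1 s8=0 s1=1 s4=1 s2=1
t8.Δ2 s5=1 s9=0 clk=1 s3=1 s6=0 s7=0 s10=1 s8=1 s1=1 s4=1 s2=1
t8.Δ3 s5=1 s9=0 clk=1 s3=1 s6=0 s7=1 s10=1 s8=1 s1=1 s4=1 s2=1
t9.Δ0 s5=1 s9=0 clk=1 s3=1 s6=0 s7=1 s10=1 s8=1 s1=1 s4=1 s2=1
t9.Δ1 s5=1 s9=0 clk=0 s3=1 s6=0 s7=1 s10=1 s8=1 s1=1 s4=1 s2=1
t10.Δ0 s5=1 s9=0 clk=0 s3=1 s6=0 s7=1 s10=1 s8=1 s1=1 s4=1 s2=1
t10.Δ1 s5=1 s9=0 clk=1 s3=1 s6=0 s7=1 s10=1 s8=1 s1=1 s4=1 s2=1
t10.Δ2 s5=1 s9=1 clk=1 s3=1 s6=0 s7=1 s10=1 s8=0 s1=1 s4=1 s2=1
t10.Δ3 s5=1 s9=1 clk=1 s3=1 s6=0 s7=0 s10=1 s8=0 s1=1 s4=1 s2=1
t11.Δ0 s5=1 s9=1 clk=1 s3=1 s6=0 s7=0 s10=1 s8=0 s1=1 s4=1 s2=1
t11.Δ1 s5=1 s9=1 clk=0 s3=1 s6=0 s7=0 s10=1 s8=0 s1=1 s4=1 s2=1
t12.Δ0 s5=1 s9=1 clk=0 s3=1 s6=0 s7=0 s10=1 s8=0 s1=1 s4=1 s2=1
t12.Δ1 s5=1 s9=1 clk=1 s3=1 s6=0 s7=0 s10=1 s8=0 s1=1 s4=1 s2=1
t12.Δ2 s5=1 s9=0 clk=1 s3=1 s6=0 s7=0 s10=1 s8=1 s1=1 s4=1 s2=1
t12.Δ3 s5=1 s9=0 clk=1 s3=1 s6=0 s7=1 s10=1 s8=1 s1=1 s4=1 s2=1
t13.Δ0 s5=1 s9=0 clk=1 s3=1 s6=0 s7=1 s10=1 s8=1 s1=1 s4=1 s2=1
t13.Δ1 s5=1 s9=0 clk=0 s3=1 s6=0 s7=1 s10=1 s8=1 s1=1 s4=1 s2=1
t14.Δ0 s5=1 s9=0 clk=0 s3=1 s6=0 s7=1 s10=1 s8=1 s1=1 s4=1 s2=1
t14.Δ1 s5=1 s9=0 clk=1 s3=1 s6=0 s7=1 s10=1 s8=1 s1=1 s4=1 s2=1
t14.Δ2 s5=1 s9=1 clk=1 s3=1 s6=0 s7=1 s10=1 s8=0 s1=1 s4=1 s2=1
t14.Δ3 s5=1 s9=1 clk=1 s3=1 s6=0 s7=0 s10=1 s8=0 s1=1 s4=1 s2=1
t15.Δ0 s5=1 s9=1 clk=1 s3=1 s6=0 s7=0 s10=1 s8=0 s1=1 s4=1 s2=1
t15.Δ1 s5=1 s9=1 clk=0 s3=1 s6=0 s7=0 s10=1 s8=0 s1=1 s4=1 s2=1
t16.Δ0 s5=1 s9=1 clk=0 s3=1 s6=0 s7=0 s10=1 s8=0 s1=1 s4=1 s2=1
t16.Δ1 s5=1 s9=1 clk=1 s3=1 s6=0 s7=0 s10=1 s8=0 s1=1 s4=1 s2=1
t16.Δ2 s5=1 s9=0 clk=1 s3=1 s6=0 s7=0 s10=1 s8=1 s1=1 s4=1 s2=1
t16.Δ3 s5=1 s9=0 clk=1 s3=1 s6=0 s7=1 s10=1 s8=1 s1=1 s4=1 s2=1
t17.Δ0 s5=1 s9=0 clk=1 s3=1 s6=0 s7=1 s10=1 s8=1 s1=1 s4=1 s2=1
t17.Δ1 s5=1 s9=0 clk=0 s3=1 s6=0 s7=1 s10=1 s8=1 s1=1 s4=1 s2=1
t18.Δ0 s5=1 s9=0 clk=0 s3=1 s6=0 s7=1 s10=1 s8=1 s1=1 s4=1 s2=1
t18.Δ1 s5=1 s9=0 clk=1 s3=1 s6=0 s7=1 s10=1 s8=1 s1=1 s4=1 s2=1
t18.Δ2 s5=1 s9=1 clk=1 s3=1 s6=0 s7=1 s10=1 s8=0 s1=1 s4=1 s2=1
t18.Δ3 s5=1 s9=1 clk=1 s3=1 s6=0 s7=0 s10=1 s8=0 s1=1 s4=1 s2=1
t19.Δ0 s5=1 s9=1 clk=1 s3=1 s6=0 s7=0 s10=1 s8=0 s1=1 s4=1 s2=1
t19.Δ1 s5=1 s9=1 clk=0 s3=1 s6=0 s7=0 s10=1 s8=0 s1=1 s4=1 s2=1

0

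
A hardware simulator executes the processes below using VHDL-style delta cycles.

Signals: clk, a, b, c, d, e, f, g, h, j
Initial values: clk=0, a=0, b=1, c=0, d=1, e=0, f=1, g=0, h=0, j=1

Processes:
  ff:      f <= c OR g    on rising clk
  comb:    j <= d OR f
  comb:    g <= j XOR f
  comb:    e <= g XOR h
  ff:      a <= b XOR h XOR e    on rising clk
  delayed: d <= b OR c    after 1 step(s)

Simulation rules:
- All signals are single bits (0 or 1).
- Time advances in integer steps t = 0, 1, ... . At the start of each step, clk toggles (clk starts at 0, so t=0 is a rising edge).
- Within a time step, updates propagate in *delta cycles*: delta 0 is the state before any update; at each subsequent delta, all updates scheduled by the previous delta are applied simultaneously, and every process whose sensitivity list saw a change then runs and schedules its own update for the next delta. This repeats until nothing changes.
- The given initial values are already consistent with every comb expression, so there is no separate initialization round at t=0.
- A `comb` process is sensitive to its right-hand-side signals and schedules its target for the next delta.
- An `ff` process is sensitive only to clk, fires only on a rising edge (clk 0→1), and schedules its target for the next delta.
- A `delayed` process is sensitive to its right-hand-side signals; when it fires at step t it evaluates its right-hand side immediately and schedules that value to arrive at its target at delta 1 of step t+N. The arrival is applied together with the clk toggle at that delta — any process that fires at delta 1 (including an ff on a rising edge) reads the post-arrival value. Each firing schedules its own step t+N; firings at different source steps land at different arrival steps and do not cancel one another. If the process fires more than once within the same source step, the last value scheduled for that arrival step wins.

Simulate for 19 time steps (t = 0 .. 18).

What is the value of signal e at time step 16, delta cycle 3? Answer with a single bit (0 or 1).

t0.Δ0 b=1 a=0 d=1 clk=0 c=0 e=0 g=0 f=1 j=1 h=0
t0.Δ1 b=1 a=0 d=1 clk=1 c=0 e=0 g=0 f=1 j=1 h=0
t0.Δ2 b=1 a=1 d=1 clk=1 c=0 e=0 g=0 f=0 j=1 h=0
t0.Δ3 b=1 a=1 d=1 clk=1 c=0 e=0 g=1 f=0 j=1 h=0
t0.Δ4 b=1 a=1 d=1 clk=1 c=0 e=1 g=1 f=0 j=1 h=0
t1.Δ0 b=1 a=1 d=1 clk=1 c=0 e=1 g=1 f=0 j=1 h=0
t1.Δ1 b=1 a=1 d=1 clk=0 c=0 e=1 g=1 f=0 j=1 h=0
t2.Δ0 b=1 a=1 d=1 clk=0 c=0 e=1 g=1 f=0 j=1 h=0
t2.Δ1 b=1 a=1 d=1 clk=1 c=0 e=1 g=1 f=0 j=1 h=0
t2.Δ2 b=1 a=0 d=1 clk=1 c=0 e=1 g=1 f=1 j=1 h=0
t2.Δ3 b=1 a=0 d=1 clk=1 c=0 e=1 g=0 f=1 j=1 h=0
t2.Δ4 b=1 a=0 d=1 clk=1 c=0 e=0 g=0 f=1 j=1 h=0
t3.Δ0 b=1 a=0 d=1 clk=1 c=0 e=0 g=0 f=1 j=1 h=0
t3.Δ1 b=1 a=0 d=1 clk=0 c=0 e=0 g=0 f=1 j=1 h=0
t4.Δ0 b=1 a=0 d=1 clk=0 c=0 e=0 g=0 f=1 j=1 h=0
t4.Δ1 b=1 a=0 d=1 clk=1 c=0 e=0 g=0 f=1 j=1 h=0
t4.Δ2 b=1 a=1 d=1 clk=1 c=0 e=0 g=0 f=0 j=1 h=0
t4.Δ3 b=1 a=1 d=1 clk=1 c=0 e=0 g=1 f=0 j=1 h=0
t4.Δ4 b=1 a=1 d=1 clk=1 c=0 e=1 g=1 f=0 j=1 h=0
t5.Δ0 b=1 a=1 d=1 clk=1 c=0 e=1 g=1 f=0 j=1 h=0
t5.Δ1 b=1 a=1 d=1 clk=0 c=0 e=1 g=1 f=0 j=1 h=0
t6.Δ0 b=1 a=1 d=1 clk=0 c=0 e=1 g=1 f=0 j=1 h=0
t6.Δ1 b=1 a=1 d=1 clk=1 c=0 e=1 g=1 f=0 j=1 h=0
t6.Δ2 b=1 a=0 d=1 clk=1 c=0 e=1 g=1 f=1 j=1 h=0
t6.Δ3 b=1 a=0 d=1 clk=1 c=0 e=1 g=0 f=1 j=1 h=0
t6.Δ4 b=1 a=0 d=1 clk=1 c=0 e=0 g=0 f=1 j=1 h=0
t7.Δ0 b=1 a=0 d=1 clk=1 c=0 e=0 g=0 f=1 j=1 h=0
t7.Δ1 b=1 a=0 d=1 clk=0 c=0 e=0 g=0 f=1 j=1 h=0
t8.Δ0 b=1 a=0 d=1 clk=0 c=0 e=0 g=0 f=1 j=1 h=0
t8.Δ1 b=1 a=0 d=1 clk=1 c=0 e=0 g=0 f=1 j=1 h=0
t8.Δ2 b=1 a=1 d=1 clk=1 c=0 e=0 g=0 f=0 j=1 h=0
t8.Δ3 b=1 a=1 d=1 clk=1 c=0 e=0 g=1 f=0 j=1 h=0
t8.Δ4 b=1 a=1 d=1 clk=1 c=0 e=1 g=1 f=0 j=1 h=0
t9.Δ0 b=1 a=1 d=1 clk=1 c=0 e=1 g=1 f=0 j=1 h=0
t9.Δ1 b=1 a=1 d=1 clk=0 c=0 e=1 g=1 f=0 j=1 h=0
t10.Δ0 b=1 a=1 d=1 clk=0 c=0 e=1 g=1 f=0 j=1 h=0
t10.Δ1 b=1 a=1 d=1 clk=1 c=0 e=1 g=1 f=0 j=1 h=0
t10.Δ2 b=1 a=0 d=1 clk=1 c=0 e=1 g=1 f=1 j=1 h=0
t10.Δ3 b=1 a=0 d=1 clk=1 c=0 e=1 g=0 f=1 j=1 h=0
t10.Δ4 b=1 a=0 d=1 clk=1 c=0 e=0 g=0 f=1 j=1 h=0
t11.Δ0 b=1 a=0 d=1 clk=1 c=0 e=0 g=0 f=1 j=1 h=0
t11.Δ1 b=1 a=0 d=1 clk=0 c=0 e=0 g=0 f=1 j=1 h=0
t12.Δ0 b=1 a=0 d=1 clk=0 c=0 e=0 g=0 f=1 j=1 h=0
t12.Δ1 b=1 a=0 d=1 clk=1 c=0 e=0 g=0 f=1 j=1 h=0
t12.Δ2 b=1 a=1 d=1 clk=1 c=0 e=0 g=0 f=0 j=1 h=0
t12.Δ3 b=1 a=1 d=1 clk=1 c=0 e=0 g=1 f=0 j=1 h=0
t12.Δ4 b=1 a=1 d=1 clk=1 c=0 e=1 g=1 f=0 j=1 h=0
t13.Δ0 b=1 a=1 d=1 clk=1 c=0 e=1 g=1 f=0 j=1 h=0
t13.Δ1 b=1 a=1 d=1 clk=0 c=0 e=1 g=1 f=0 j=1 h=0
t14.Δ0 b=1 a=1 d=1 clk=0 c=0 e=1 g=1 f=0 j=1 h=0
t14.Δ1 b=1 a=1 d=1 clk=1 c=0 e=1 g=1 f=0 j=1 h=0
t14.Δ2 b=1 a=0 d=1 clk=1 c=0 e=1 g=1 f=1 j=1 h=0
t14.Δ3 b=1 a=0 d=1 clk=1 c=0 e=1 g=0 f=1 j=1 h=0
t14.Δ4 b=1 a=0 d=1 clk=1 c=0 e=0 g=0 f=1 j=1 h=0
t15.Δ0 b=1 a=0 d=1 clk=1 c=0 e=0 g=0 f=1 j=1 h=0
t15.Δ1 b=1 a=0 d=1 clk=0 c=0 e=0 g=0 f=1 j=1 h=0
t16.Δ0 b=1 a=0 d=1 clk=0 c=0 e=0 g=0 f=1 j=1 h=0
t16.Δ1 b=1 a=0 d=1 clk=1 c=0 e=0 g=0 f=1 j=1 h=0
t16.Δ2 b=1 a=1 d=1 clk=1 c=0 e=0 g=0 f=0 j=1 h=0
t16.Δ3 b=1 a=1 d=1 clk=1 c=0 e=0 g=1 f=0 j=1 h=0
t16.Δ4 b=1 a=1 d=1 clk=1 c=0 e=1 g=1 f=0 j=1 h=0
t17.Δ0 b=1 a=1 d=1 clk=1 c=0 e=1 g=1 f=0 j=1 h=0
t17.Δ1 b=1 a=1 d=1 clk=0 c=0 e=1 g=1 f=0 j=1 h=0
t18.Δ0 b=1 a=1 d=1 clk=0 c=0 e=1 g=1 f=0 j=1 h=0
t18.Δ1 b=1 a=1 d=1 clk=1 c=0 e=1 g=1 f=0 j=1 h=0
t18.Δ2 b=1 a=0 d=1 clk=1 c=0 e=1 g=1 f=1 j=1 h=0
t18.Δ3 b=1 a=0 d=1 clk=1 c=0 e=1 g=0 f=1 j=1 h=0
t18.Δ4 b=1 a=0 d=1 clk=1 c=0 e=0 g=0 f=1 j=1 h=0

0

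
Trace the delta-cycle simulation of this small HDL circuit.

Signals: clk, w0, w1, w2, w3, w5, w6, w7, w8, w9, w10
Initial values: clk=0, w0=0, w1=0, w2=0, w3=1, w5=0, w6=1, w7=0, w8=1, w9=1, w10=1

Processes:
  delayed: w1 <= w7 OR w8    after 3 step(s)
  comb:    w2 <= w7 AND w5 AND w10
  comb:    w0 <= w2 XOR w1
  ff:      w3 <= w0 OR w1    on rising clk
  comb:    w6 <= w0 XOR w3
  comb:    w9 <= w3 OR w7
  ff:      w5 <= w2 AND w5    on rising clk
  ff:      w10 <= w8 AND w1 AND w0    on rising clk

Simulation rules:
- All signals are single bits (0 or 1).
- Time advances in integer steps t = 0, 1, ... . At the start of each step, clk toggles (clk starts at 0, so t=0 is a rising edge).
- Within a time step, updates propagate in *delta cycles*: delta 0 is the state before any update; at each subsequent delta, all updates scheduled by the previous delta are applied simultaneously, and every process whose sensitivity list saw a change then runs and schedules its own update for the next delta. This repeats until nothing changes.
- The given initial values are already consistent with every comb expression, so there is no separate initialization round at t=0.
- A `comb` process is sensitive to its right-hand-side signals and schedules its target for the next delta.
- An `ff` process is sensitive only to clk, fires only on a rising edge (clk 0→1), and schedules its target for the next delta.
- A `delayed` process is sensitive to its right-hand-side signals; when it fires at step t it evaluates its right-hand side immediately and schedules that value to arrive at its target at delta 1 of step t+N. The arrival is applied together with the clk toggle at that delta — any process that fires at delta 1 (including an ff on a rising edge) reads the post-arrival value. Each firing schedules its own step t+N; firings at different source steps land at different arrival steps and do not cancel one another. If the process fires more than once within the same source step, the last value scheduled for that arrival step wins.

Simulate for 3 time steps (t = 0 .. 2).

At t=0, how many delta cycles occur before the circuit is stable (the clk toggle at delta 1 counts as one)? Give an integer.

3

t=0 Δ0: w6=1 w2=0 w7=0 w10=1 w5=0 w8=1 w0=0 w3=1 w9=1 clk=0 w1=0
  Δ1: clk:0→1
  Δ2: w10:1→0, w3:1→0
  Δ3: w6:1→0, w9:1→0
  (3Δ to stable)
t=1 Δ0: w6=0 w2=0 w7=0 w10=0 w5=0 w8=1 w0=0 w3=0 w9=0 clk=1 w1=0
  Δ1: clk:1→0
  (1Δ to stable)
t=2 Δ0: w6=0 w2=0 w7=0 w10=0 w5=0 w8=1 w0=0 w3=0 w9=0 clk=0 w1=0
  Δ1: clk:0→1
  (1Δ to stable)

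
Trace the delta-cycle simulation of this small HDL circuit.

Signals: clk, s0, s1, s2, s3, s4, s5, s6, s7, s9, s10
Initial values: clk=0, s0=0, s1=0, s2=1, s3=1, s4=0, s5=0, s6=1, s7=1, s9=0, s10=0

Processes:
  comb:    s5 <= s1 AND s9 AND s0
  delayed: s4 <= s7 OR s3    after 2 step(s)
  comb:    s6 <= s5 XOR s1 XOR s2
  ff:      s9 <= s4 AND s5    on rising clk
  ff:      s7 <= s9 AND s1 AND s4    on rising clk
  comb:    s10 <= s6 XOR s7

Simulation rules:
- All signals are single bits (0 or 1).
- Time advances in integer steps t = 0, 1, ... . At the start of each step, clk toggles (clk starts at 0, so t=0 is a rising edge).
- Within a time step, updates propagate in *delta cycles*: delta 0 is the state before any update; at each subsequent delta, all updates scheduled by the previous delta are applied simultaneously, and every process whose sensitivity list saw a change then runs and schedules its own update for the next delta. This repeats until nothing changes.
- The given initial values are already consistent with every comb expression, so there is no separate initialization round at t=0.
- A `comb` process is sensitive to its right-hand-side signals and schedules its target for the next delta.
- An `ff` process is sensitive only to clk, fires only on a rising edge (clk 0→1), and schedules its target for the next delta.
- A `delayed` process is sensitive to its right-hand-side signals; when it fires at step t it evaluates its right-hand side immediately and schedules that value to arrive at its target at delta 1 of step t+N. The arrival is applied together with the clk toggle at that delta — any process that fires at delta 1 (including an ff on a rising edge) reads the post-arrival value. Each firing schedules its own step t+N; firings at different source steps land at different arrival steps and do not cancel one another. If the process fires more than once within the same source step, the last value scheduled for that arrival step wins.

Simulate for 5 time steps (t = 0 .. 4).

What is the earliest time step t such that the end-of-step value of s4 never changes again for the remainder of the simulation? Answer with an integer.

2

[bits: s0,clk,s10,s1,s6,s2,s4,s9,s7,s5,s3]
t=0: Δ0=00001100101 Δ1=01001100101 Δ2=01001100001 Δ3=01101100001 | 3Δ
t=1: Δ0=01101100001 Δ1=00101100001 | 1Δ
t=2: Δ0=00101100001 Δ1=01101110001 | 1Δ
t=3: Δ0=01101110001 Δ1=00101110001 | 1Δ
t=4: Δ0=00101110001 Δ1=01101110001 | 1Δ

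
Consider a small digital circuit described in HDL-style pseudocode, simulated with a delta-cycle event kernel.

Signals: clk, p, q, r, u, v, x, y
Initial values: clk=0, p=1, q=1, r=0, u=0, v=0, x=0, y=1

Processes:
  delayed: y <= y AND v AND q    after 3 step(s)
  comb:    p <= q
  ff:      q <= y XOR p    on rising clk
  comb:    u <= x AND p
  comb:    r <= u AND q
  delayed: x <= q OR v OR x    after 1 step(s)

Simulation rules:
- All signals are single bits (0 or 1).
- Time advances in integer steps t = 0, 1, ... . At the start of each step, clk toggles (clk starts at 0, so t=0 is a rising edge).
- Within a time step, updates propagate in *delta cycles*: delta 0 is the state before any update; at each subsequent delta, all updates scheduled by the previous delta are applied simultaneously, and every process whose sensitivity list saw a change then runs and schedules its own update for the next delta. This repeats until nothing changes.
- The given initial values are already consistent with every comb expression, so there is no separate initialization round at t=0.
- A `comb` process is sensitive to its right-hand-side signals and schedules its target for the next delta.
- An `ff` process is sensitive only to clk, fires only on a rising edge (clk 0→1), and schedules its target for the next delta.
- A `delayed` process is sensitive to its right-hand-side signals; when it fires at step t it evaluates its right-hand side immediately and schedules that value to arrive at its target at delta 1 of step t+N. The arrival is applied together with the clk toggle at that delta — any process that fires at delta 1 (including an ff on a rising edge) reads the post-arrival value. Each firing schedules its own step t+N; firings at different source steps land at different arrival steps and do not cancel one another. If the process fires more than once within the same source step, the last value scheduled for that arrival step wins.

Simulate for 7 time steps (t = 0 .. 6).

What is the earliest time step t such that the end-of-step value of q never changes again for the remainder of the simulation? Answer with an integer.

2

t=0 Δ0: v=0 q=1 r=0 x=0 y=1 clk=0 u=0 p=1
  Δ1: clk:0→1
  Δ2: q:1→0
  Δ3: p:1→0
  (3Δ to stable)
t=1 Δ0: v=0 q=0 r=0 x=0 y=1 clk=1 u=0 p=0
  Δ1: clk:1→0
  (1Δ to stable)
t=2 Δ0: v=0 q=0 r=0 x=0 y=1 clk=0 u=0 p=0
  Δ1: clk:0→1
  Δ2: q:0→1
  Δ3: p:0→1
  (3Δ to stable)
t=3 Δ0: v=0 q=1 r=0 x=0 y=1 clk=1 u=0 p=1
  Δ1: x:0→1, y:1→0, clk:1→0
  Δ2: u:0→1
  Δ3: r:0→1
  (3Δ to stable)
t=4 Δ0: v=0 q=1 r=1 x=1 y=0 clk=0 u=1 p=1
  Δ1: clk:0→1
  (1Δ to stable)
t=5 Δ0: v=0 q=1 r=1 x=1 y=0 clk=1 u=1 p=1
  Δ1: clk:1→0
  (1Δ to stable)
t=6 Δ0: v=0 q=1 r=1 x=1 y=0 clk=0 u=1 p=1
  Δ1: clk:0→1
  (1Δ to stable)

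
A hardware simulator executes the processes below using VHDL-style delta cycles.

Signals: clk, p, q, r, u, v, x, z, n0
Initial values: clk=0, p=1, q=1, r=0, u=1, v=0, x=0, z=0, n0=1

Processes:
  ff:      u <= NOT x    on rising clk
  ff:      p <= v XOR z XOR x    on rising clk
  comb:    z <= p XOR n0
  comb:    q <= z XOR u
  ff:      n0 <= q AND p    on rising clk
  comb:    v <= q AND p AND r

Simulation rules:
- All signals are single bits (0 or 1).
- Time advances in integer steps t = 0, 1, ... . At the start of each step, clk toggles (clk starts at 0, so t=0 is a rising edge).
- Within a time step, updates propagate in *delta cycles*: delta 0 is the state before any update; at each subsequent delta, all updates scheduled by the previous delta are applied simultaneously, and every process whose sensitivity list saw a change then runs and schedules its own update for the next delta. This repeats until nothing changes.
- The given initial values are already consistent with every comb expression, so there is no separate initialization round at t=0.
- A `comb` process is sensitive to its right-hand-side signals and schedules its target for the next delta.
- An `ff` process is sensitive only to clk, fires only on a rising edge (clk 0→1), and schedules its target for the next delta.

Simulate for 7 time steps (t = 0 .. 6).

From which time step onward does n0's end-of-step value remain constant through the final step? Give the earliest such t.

t0.Δ0 z=0 u=1 r=0 v=0 x=0 p=1 n0=1 q=1 clk=0
t0.Δ1 z=0 u=1 r=0 v=0 x=0 p=1 n0=1 q=1 clk=1
t0.Δ2 z=0 u=1 r=0 v=0 x=0 p=0 n0=1 q=1 clk=1
t0.Δ3 z=1 u=1 r=0 v=0 x=0 p=0 n0=1 q=1 clk=1
t0.Δ4 z=1 u=1 r=0 v=0 x=0 p=0 n0=1 q=0 clk=1
t1.Δ0 z=1 u=1 r=0 v=0 x=0 p=0 n0=1 q=0 clk=1
t1.Δ1 z=1 u=1 r=0 v=0 x=0 p=0 n0=1 q=0 clk=0
t2.Δ0 z=1 u=1 r=0 v=0 x=0 p=0 n0=1 q=0 clk=0
t2.Δ1 z=1 u=1 r=0 v=0 x=0 p=0 n0=1 q=0 clk=1
t2.Δ2 z=1 u=1 r=0 v=0 x=0 p=1 n0=0 q=0 clk=1
t3.Δ0 z=1 u=1 r=0 v=0 x=0 p=1 n0=0 q=0 clk=1
t3.Δ1 z=1 u=1 r=0 v=0 x=0 p=1 n0=0 q=0 clk=0
t4.Δ0 z=1 u=1 r=0 v=0 x=0 p=1 n0=0 q=0 clk=0
t4.Δ1 z=1 u=1 r=0 v=0 x=0 p=1 n0=0 q=0 clk=1
t5.Δ0 z=1 u=1 r=0 v=0 x=0 p=1 n0=0 q=0 clk=1
t5.Δ1 z=1 u=1 r=0 v=0 x=0 p=1 n0=0 q=0 clk=0
t6.Δ0 z=1 u=1 r=0 v=0 x=0 p=1 n0=0 q=0 clk=0
t6.Δ1 z=1 u=1 r=0 v=0 x=0 p=1 n0=0 q=0 clk=1

2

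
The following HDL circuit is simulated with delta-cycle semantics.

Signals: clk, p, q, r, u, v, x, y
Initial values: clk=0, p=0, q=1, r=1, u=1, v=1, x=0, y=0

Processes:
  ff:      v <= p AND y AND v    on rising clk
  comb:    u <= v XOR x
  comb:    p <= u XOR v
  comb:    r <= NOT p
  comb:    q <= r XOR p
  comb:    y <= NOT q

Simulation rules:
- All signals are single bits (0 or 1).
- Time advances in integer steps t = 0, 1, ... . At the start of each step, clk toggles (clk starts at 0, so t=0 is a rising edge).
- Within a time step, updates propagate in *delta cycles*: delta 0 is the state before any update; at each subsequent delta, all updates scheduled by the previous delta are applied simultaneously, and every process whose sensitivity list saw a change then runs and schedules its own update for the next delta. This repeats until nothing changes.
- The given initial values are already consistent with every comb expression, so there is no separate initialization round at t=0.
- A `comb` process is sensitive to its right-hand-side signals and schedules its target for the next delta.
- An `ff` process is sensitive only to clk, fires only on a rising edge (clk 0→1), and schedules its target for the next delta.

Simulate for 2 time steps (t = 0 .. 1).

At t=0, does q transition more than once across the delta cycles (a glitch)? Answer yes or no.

yes

t0.Δ0 q=1 u=1 clk=0 p=0 r=1 v=1 x=0 y=0
t0.Δ1 q=1 u=1 clk=1 p=0 r=1 v=1 x=0 y=0
t0.Δ2 q=1 u=1 clk=1 p=0 r=1 v=0 x=0 y=0
t0.Δ3 q=1 u=0 clk=1 p=1 r=1 v=0 x=0 y=0
t0.Δ4 q=0 u=0 clk=1 p=0 r=0 v=0 x=0 y=0
t0.Δ5 q=0 u=0 clk=1 p=0 r=1 v=0 x=0 y=1
t0.Δ6 q=1 u=0 clk=1 p=0 r=1 v=0 x=0 y=1
t0.Δ7 q=1 u=0 clk=1 p=0 r=1 v=0 x=0 y=0
t1.Δ0 q=1 u=0 clk=1 p=0 r=1 v=0 x=0 y=0
t1.Δ1 q=1 u=0 clk=0 p=0 r=1 v=0 x=0 y=0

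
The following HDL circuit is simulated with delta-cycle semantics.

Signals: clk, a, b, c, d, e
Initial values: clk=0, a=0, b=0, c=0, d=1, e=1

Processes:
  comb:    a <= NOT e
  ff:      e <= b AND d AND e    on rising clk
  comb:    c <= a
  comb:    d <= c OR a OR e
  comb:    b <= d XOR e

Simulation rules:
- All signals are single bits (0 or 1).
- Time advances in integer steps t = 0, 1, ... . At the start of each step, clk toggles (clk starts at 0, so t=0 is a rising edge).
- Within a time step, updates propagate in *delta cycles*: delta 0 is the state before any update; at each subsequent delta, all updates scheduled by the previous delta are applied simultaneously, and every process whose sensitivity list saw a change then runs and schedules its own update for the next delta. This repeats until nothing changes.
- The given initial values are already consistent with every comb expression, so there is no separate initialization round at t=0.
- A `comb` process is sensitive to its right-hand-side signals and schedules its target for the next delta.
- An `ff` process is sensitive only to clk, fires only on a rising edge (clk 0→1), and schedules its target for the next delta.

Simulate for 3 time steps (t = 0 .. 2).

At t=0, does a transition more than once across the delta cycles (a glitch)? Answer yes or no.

no

t=0 Δ0: clk=0 c=0 d=1 b=0 e=1 a=0
  Δ1: clk:0→1
  Δ2: e:1→0
  Δ3: d:1→0, b:0→1, a:0→1
  Δ4: c:0→1, d:0→1, b:1→0
  Δ5: b:0→1
  (5Δ to stable)
t=1 Δ0: clk=1 c=1 d=1 b=1 e=0 a=1
  Δ1: clk:1→0
  (1Δ to stable)
t=2 Δ0: clk=0 c=1 d=1 b=1 e=0 a=1
  Δ1: clk:0→1
  (1Δ to stable)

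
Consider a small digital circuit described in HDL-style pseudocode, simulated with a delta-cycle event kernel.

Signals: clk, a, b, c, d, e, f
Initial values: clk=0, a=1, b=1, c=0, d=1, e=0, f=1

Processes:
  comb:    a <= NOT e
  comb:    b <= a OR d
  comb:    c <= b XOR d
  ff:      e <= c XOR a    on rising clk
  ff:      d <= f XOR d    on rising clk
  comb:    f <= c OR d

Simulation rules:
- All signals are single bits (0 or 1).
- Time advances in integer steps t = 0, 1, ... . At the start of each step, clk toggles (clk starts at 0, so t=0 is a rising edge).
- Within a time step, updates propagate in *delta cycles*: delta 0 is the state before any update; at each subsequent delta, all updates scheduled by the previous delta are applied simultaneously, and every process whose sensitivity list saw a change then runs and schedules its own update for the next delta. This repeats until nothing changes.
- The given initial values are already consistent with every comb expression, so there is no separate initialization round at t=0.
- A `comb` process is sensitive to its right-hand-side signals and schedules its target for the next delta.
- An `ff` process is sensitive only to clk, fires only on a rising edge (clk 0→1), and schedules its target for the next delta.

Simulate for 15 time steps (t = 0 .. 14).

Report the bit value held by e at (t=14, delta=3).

[bits: b,c,f,a,clk,e,d]
t=0: Δ0=1011001 Δ1=1011101 Δ2=1011110 Δ3=1100110 Δ4=0110110 Δ5=0010110 Δ6=0000110 | 6Δ
t=1: Δ0=0000110 Δ1=0000010 | 1Δ
t=2: Δ0=0000010 Δ1=0000110 Δ2=0000100 Δ3=0001100 Δ4=1001100 Δ5=1101100 Δ6=1111100 | 6Δ
t=3: Δ0=1111100 Δ1=1111000 | 1Δ
t=4: Δ0=1111000 Δ1=1111100 Δ2=1111101 Δ3=1011101 | 3Δ
t=5: Δ0=1011101 Δ1=1011001 | 1Δ
t=6: Δ0=1011001 Δ1=1011101 Δ2=1011110 Δ3=1100110 Δ4=0110110 Δ5=0010110 Δ6=0000110 | 6Δ
t=7: Δ0=0000110 Δ1=0000010 | 1Δ
t=8: Δ0=0000010 Δ1=0000110 Δ2=0000100 Δ3=0001100 Δ4=1001100 Δ5=1101100 Δ6=1111100 | 6Δ
t=9: Δ0=1111100 Δ1=1111000 | 1Δ
t=10: Δ0=1111000 Δ1=1111100 Δ2=1111101 Δ3=1011101 | 3Δ
t=11: Δ0=1011101 Δ1=1011001 | 1Δ
t=12: Δ0=1011001 Δ1=1011101 Δ2=1011110 Δ3=1100110 Δ4=0110110 Δ5=0010110 Δ6=0000110 | 6Δ
t=13: Δ0=0000110 Δ1=0000010 | 1Δ
t=14: Δ0=0000010 Δ1=0000110 Δ2=0000100 Δ3=0001100 Δ4=1001100 Δ5=1101100 Δ6=1111100 | 6Δ

0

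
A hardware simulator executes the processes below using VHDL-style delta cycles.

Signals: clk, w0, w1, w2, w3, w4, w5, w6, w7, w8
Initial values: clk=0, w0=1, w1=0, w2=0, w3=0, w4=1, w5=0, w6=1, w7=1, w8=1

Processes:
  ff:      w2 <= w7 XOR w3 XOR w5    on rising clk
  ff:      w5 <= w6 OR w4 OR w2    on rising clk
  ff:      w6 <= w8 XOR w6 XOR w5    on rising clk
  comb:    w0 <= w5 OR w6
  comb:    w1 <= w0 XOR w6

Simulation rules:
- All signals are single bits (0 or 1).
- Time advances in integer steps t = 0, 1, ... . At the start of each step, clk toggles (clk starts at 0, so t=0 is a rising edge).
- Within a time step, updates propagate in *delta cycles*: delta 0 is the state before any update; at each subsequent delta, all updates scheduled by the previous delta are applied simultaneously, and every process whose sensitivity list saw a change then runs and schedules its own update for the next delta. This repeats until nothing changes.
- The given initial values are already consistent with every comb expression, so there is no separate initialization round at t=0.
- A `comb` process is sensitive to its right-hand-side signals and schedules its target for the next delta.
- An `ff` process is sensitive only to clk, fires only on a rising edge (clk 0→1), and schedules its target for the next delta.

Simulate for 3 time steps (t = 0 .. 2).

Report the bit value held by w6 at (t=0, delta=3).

0

t0.Δ0 w7=1 w4=1 w2=0 w8=1 w0=1 w5=0 w3=0 w6=1 w1=0 clk=0
t0.Δ1 w7=1 w4=1 w2=0 w8=1 w0=1 w5=0 w3=0 w6=1 w1=0 clk=1
t0.Δ2 w7=1 w4=1 w2=1 w8=1 w0=1 w5=1 w3=0 w6=0 w1=0 clk=1
t0.Δ3 w7=1 w4=1 w2=1 w8=1 w0=1 w5=1 w3=0 w6=0 w1=1 clk=1
t1.Δ0 w7=1 w4=1 w2=1 w8=1 w0=1 w5=1 w3=0 w6=0 w1=1 clk=1
t1.Δ1 w7=1 w4=1 w2=1 w8=1 w0=1 w5=1 w3=0 w6=0 w1=1 clk=0
t2.Δ0 w7=1 w4=1 w2=1 w8=1 w0=1 w5=1 w3=0 w6=0 w1=1 clk=0
t2.Δ1 w7=1 w4=1 w2=1 w8=1 w0=1 w5=1 w3=0 w6=0 w1=1 clk=1
t2.Δ2 w7=1 w4=1 w2=0 w8=1 w0=1 w5=1 w3=0 w6=0 w1=1 clk=1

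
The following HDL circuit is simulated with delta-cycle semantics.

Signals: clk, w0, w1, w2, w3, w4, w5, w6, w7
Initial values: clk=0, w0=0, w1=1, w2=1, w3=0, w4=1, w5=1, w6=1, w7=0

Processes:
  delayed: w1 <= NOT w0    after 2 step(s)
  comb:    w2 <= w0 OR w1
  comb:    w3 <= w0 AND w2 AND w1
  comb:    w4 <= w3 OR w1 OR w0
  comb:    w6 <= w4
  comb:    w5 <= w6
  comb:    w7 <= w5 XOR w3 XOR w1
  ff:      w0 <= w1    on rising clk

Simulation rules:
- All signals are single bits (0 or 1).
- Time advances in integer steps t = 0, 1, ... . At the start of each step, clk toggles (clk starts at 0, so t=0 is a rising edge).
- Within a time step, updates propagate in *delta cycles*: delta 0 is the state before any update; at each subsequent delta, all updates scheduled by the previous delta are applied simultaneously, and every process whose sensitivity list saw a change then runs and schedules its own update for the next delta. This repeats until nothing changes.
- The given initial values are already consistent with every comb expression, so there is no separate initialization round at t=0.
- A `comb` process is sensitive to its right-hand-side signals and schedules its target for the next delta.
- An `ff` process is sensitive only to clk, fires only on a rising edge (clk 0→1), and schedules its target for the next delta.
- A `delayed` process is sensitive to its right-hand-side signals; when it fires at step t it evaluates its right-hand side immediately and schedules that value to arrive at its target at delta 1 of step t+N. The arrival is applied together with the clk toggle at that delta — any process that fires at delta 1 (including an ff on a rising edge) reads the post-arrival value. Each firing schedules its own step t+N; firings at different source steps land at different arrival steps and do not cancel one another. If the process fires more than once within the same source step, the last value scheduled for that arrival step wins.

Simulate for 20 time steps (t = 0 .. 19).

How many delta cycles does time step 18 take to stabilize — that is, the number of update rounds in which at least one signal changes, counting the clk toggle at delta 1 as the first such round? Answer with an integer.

[bits: w1,w6,w7,clk,w2,w0,w5,w4,w3]
t=0: Δ0=110010110 Δ1=110110110 Δ2=110111110 Δ3=110111111 Δ4=111111111 | 4Δ
t=1: Δ0=111111111 Δ1=111011111 | 1Δ
t=2: Δ0=111011111 Δ1=011111111 Δ2=010110110 Δ3=011100100 Δ4=001100100 Δ5=001100000 Δ6=000100000 | 6Δ
t=3: Δ0=000100000 Δ1=000000000 | 1Δ
t=4: Δ0=000000000 Δ1=100100000 Δ2=101111010 Δ3=111111011 Δ4=110111111 Δ5=111111111 | 5Δ
t=5: Δ0=111111111 Δ1=111011111 | 1Δ
t=6: Δ0=111011111 Δ1=011111111 Δ2=010110110 Δ3=011100100 Δ4=001100100 Δ5=001100000 Δ6=000100000 | 6Δ
t=7: Δ0=000100000 Δ1=000000000 | 1Δ
t=8: Δ0=000000000 Δ1=100100000 Δ2=101111010 Δ3=111111011 Δ4=110111111 Δ5=111111111 | 5Δ
t=9: Δ0=111111111 Δ1=111011111 | 1Δ
t=10: Δ0=111011111 Δ1=011111111 Δ2=010110110 Δ3=011100100 Δ4=001100100 Δ5=001100000 Δ6=000100000 | 6Δ
t=11: Δ0=000100000 Δ1=000000000 | 1Δ
t=12: Δ0=000000000 Δ1=100100000 Δ2=101111010 Δ3=111111011 Δ4=110111111 Δ5=111111111 | 5Δ
t=13: Δ0=111111111 Δ1=111011111 | 1Δ
t=14: Δ0=111011111 Δ1=011111111 Δ2=010110110 Δ3=011100100 Δ4=001100100 Δ5=001100000 Δ6=000100000 | 6Δ
t=15: Δ0=000100000 Δ1=000000000 | 1Δ
t=16: Δ0=000000000 Δ1=100100000 Δ2=101111010 Δ3=111111011 Δ4=110111111 Δ5=111111111 | 5Δ
t=17: Δ0=111111111 Δ1=111011111 | 1Δ
t=18: Δ0=111011111 Δ1=011111111 Δ2=010110110 Δ3=011100100 Δ4=001100100 Δ5=001100000 Δ6=000100000 | 6Δ
t=19: Δ0=000100000 Δ1=000000000 | 1Δ

6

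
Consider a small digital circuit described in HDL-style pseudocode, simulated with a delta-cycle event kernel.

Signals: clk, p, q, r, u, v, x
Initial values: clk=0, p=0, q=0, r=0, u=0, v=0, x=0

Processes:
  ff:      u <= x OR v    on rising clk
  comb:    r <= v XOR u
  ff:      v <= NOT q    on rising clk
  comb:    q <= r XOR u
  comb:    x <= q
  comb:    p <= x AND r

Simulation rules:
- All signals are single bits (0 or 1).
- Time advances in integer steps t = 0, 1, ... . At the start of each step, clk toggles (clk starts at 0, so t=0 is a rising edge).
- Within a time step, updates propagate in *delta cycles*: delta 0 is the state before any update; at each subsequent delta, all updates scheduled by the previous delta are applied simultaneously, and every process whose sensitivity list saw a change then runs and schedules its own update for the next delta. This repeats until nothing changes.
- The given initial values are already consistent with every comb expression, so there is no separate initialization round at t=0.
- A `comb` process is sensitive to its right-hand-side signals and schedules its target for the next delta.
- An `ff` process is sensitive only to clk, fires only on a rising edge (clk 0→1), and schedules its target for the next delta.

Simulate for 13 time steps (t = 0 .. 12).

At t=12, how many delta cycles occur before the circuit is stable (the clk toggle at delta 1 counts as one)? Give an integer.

5

t0.Δ0 u=0 p=0 v=0 x=0 clk=0 q=0 r=0
t0.Δ1 u=0 p=0 v=0 x=0 clk=1 q=0 r=0
t0.Δ2 u=0 p=0 v=1 x=0 clk=1 q=0 r=0
t0.Δ3 u=0 p=0 v=1 x=0 clk=1 q=0 r=1
t0.Δ4 u=0 p=0 v=1 x=0 clk=1 q=1 r=1
t0.Δ5 u=0 p=0 v=1 x=1 clk=1 q=1 r=1
t0.Δ6 u=0 p=1 v=1 x=1 clk=1 q=1 r=1
t1.Δ0 u=0 p=1 v=1 x=1 clk=1 q=1 r=1
t1.Δ1 u=0 p=1 v=1 x=1 clk=0 q=1 r=1
t2.Δ0 u=0 p=1 v=1 x=1 clk=0 q=1 r=1
t2.Δ1 u=0 p=1 v=1 x=1 clk=1 q=1 r=1
t2.Δ2 u=1 p=1 v=0 x=1 clk=1 q=1 r=1
t2.Δ3 u=1 p=1 v=0 x=1 clk=1 q=0 r=1
t2.Δ4 u=1 p=1 v=0 x=0 clk=1 q=0 r=1
t2.Δ5 u=1 p=0 v=0 x=0 clk=1 q=0 r=1
t3.Δ0 u=1 p=0 v=0 x=0 clk=1 q=0 r=1
t3.Δ1 u=1 p=0 v=0 x=0 clk=0 q=0 r=1
t4.Δ0 u=1 p=0 v=0 x=0 clk=0 q=0 r=1
t4.Δ1 u=1 p=0 v=0 x=0 clk=1 q=0 r=1
t4.Δ2 u=0 p=0 v=1 x=0 clk=1 q=0 r=1
t4.Δ3 u=0 p=0 v=1 x=0 clk=1 q=1 r=1
t4.Δ4 u=0 p=0 v=1 x=1 clk=1 q=1 r=1
t4.Δ5 u=0 p=1 v=1 x=1 clk=1 q=1 r=1
t5.Δ0 u=0 p=1 v=1 x=1 clk=1 q=1 r=1
t5.Δ1 u=0 p=1 v=1 x=1 clk=0 q=1 r=1
t6.Δ0 u=0 p=1 v=1 x=1 clk=0 q=1 r=1
t6.Δ1 u=0 p=1 v=1 x=1 clk=1 q=1 r=1
t6.Δ2 u=1 p=1 v=0 x=1 clk=1 q=1 r=1
t6.Δ3 u=1 p=1 v=0 x=1 clk=1 q=0 r=1
t6.Δ4 u=1 p=1 v=0 x=0 clk=1 q=0 r=1
t6.Δ5 u=1 p=0 v=0 x=0 clk=1 q=0 r=1
t7.Δ0 u=1 p=0 v=0 x=0 clk=1 q=0 r=1
t7.Δ1 u=1 p=0 v=0 x=0 clk=0 q=0 r=1
t8.Δ0 u=1 p=0 v=0 x=0 clk=0 q=0 r=1
t8.Δ1 u=1 p=0 v=0 x=0 clk=1 q=0 r=1
t8.Δ2 u=0 p=0 v=1 x=0 clk=1 q=0 r=1
t8.Δ3 u=0 p=0 v=1 x=0 clk=1 q=1 r=1
t8.Δ4 u=0 p=0 v=1 x=1 clk=1 q=1 r=1
t8.Δ5 u=0 p=1 v=1 x=1 clk=1 q=1 r=1
t9.Δ0 u=0 p=1 v=1 x=1 clk=1 q=1 r=1
t9.Δ1 u=0 p=1 v=1 x=1 clk=0 q=1 r=1
t10.Δ0 u=0 p=1 v=1 x=1 clk=0 q=1 r=1
t10.Δ1 u=0 p=1 v=1 x=1 clk=1 q=1 r=1
t10.Δ2 u=1 p=1 v=0 x=1 clk=1 q=1 r=1
t10.Δ3 u=1 p=1 v=0 x=1 clk=1 q=0 r=1
t10.Δ4 u=1 p=1 v=0 x=0 clk=1 q=0 r=1
t10.Δ5 u=1 p=0 v=0 x=0 clk=1 q=0 r=1
t11.Δ0 u=1 p=0 v=0 x=0 clk=1 q=0 r=1
t11.Δ1 u=1 p=0 v=0 x=0 clk=0 q=0 r=1
t12.Δ0 u=1 p=0 v=0 x=0 clk=0 q=0 r=1
t12.Δ1 u=1 p=0 v=0 x=0 clk=1 q=0 r=1
t12.Δ2 u=0 p=0 v=1 x=0 clk=1 q=0 r=1
t12.Δ3 u=0 p=0 v=1 x=0 clk=1 q=1 r=1
t12.Δ4 u=0 p=0 v=1 x=1 clk=1 q=1 r=1
t12.Δ5 u=0 p=1 v=1 x=1 clk=1 q=1 r=1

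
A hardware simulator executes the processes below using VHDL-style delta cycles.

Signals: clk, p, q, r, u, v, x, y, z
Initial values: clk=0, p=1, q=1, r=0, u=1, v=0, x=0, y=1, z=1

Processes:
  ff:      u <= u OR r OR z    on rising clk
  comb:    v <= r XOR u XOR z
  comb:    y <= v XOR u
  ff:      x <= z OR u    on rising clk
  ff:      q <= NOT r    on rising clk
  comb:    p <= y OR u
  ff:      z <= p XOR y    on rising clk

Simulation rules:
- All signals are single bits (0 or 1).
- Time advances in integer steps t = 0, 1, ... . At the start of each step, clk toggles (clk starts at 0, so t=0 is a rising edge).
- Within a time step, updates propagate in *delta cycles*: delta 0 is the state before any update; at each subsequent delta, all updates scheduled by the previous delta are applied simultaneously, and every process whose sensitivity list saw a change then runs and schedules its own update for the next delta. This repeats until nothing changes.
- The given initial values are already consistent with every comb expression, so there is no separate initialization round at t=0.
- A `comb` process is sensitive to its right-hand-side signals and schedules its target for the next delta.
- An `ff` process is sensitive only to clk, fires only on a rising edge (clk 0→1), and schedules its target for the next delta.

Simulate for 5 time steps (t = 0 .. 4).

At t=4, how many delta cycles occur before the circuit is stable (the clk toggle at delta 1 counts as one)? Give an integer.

4

t0.Δ0 u=1 p=1 z=1 clk=0 v=0 x=0 y=1 r=0 q=1
t0.Δ1 u=1 p=1 z=1 clk=1 v=0 x=0 y=1 r=0 q=1
t0.Δ2 u=1 p=1 z=0 clk=1 v=0 x=1 y=1 r=0 q=1
t0.Δ3 u=1 p=1 z=0 clk=1 v=1 x=1 y=1 r=0 q=1
t0.Δ4 u=1 p=1 z=0 clk=1 v=1 x=1 y=0 r=0 q=1
t1.Δ0 u=1 p=1 z=0 clk=1 v=1 x=1 y=0 r=0 q=1
t1.Δ1 u=1 p=1 z=0 clk=0 v=1 x=1 y=0 r=0 q=1
t2.Δ0 u=1 p=1 z=0 clk=0 v=1 x=1 y=0 r=0 q=1
t2.Δ1 u=1 p=1 z=0 clk=1 v=1 x=1 y=0 r=0 q=1
t2.Δ2 u=1 p=1 z=1 clk=1 v=1 x=1 y=0 r=0 q=1
t2.Δ3 u=1 p=1 z=1 clk=1 v=0 x=1 y=0 r=0 q=1
t2.Δ4 u=1 p=1 z=1 clk=1 v=0 x=1 y=1 r=0 q=1
t3.Δ0 u=1 p=1 z=1 clk=1 v=0 x=1 y=1 r=0 q=1
t3.Δ1 u=1 p=1 z=1 clk=0 v=0 x=1 y=1 r=0 q=1
t4.Δ0 u=1 p=1 z=1 clk=0 v=0 x=1 y=1 r=0 q=1
t4.Δ1 u=1 p=1 z=1 clk=1 v=0 x=1 y=1 r=0 q=1
t4.Δ2 u=1 p=1 z=0 clk=1 v=0 x=1 y=1 r=0 q=1
t4.Δ3 u=1 p=1 z=0 clk=1 v=1 x=1 y=1 r=0 q=1
t4.Δ4 u=1 p=1 z=0 clk=1 v=1 x=1 y=0 r=0 q=1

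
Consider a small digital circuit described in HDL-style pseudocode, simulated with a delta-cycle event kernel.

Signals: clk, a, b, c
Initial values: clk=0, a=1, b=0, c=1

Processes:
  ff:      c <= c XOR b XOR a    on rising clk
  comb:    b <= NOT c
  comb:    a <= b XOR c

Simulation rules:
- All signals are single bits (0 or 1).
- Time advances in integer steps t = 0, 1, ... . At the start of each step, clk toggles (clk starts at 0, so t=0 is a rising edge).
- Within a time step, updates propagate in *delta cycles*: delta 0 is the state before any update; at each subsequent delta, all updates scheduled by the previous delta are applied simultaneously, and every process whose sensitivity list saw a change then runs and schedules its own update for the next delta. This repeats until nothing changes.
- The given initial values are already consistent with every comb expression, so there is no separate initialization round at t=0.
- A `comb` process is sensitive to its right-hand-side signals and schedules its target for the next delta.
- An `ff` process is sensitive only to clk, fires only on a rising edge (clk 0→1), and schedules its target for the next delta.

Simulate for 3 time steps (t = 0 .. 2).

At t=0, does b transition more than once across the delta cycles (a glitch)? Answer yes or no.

no

[bits: c,a,b,clk]
t=0: Δ0=1100 Δ1=1101 Δ2=0101 Δ3=0011 Δ4=0111 | 4Δ
t=1: Δ0=0111 Δ1=0110 | 1Δ
t=2: Δ0=0110 Δ1=0111 | 1Δ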